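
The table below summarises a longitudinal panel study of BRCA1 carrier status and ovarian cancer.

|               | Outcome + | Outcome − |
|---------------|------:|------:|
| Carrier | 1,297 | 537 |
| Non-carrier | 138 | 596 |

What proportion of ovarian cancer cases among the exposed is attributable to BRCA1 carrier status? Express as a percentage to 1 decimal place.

73.4

Cells: a = 1297, b = 537, c = 138, d = 596.
Risk in exposed = 1297/1834 = 0.70720; risk in unexposed = 138/734 = 0.18801.
RR = 0.70720/0.18801 = 3.76147
AR% = (RR − 1)/RR × 100 = (3.76147 − 1)/3.76147 × 100 = 73.4147%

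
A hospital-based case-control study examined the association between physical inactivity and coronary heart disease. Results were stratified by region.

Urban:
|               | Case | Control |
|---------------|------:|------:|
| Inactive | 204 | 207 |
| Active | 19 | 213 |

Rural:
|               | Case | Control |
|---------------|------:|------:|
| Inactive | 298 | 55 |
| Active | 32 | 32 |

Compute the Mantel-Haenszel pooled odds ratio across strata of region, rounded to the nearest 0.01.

8.75

OR_MH = Σ(aᵢdᵢ/nᵢ) / Σ(bᵢcᵢ/nᵢ), where nᵢ is the stratum total.
Stratum 1 (Urban): n = 643; a·d/n = 204·213/643 = 67.5770; b·c/n = 207·19/643 = 6.1166
Stratum 2 (Rural): n = 417; a·d/n = 298·32/417 = 22.8681; b·c/n = 55·32/417 = 4.2206
OR_MH = (67.5770 + 22.8681) / (6.1166 + 4.2206) = 90.4451 / 10.3373 = 8.74942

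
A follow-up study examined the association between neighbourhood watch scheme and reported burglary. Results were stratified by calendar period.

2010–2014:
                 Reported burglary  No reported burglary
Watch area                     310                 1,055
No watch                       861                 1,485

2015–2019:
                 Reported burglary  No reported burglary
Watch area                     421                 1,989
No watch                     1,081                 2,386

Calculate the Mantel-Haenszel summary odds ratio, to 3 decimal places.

OR_MH = Σ(aᵢdᵢ/nᵢ) / Σ(bᵢcᵢ/nᵢ), where nᵢ is the stratum total.
Stratum 1 (2010–2014): n = 3711; a·d/n = 310·1485/3711 = 124.0501; b·c/n = 1055·861/3711 = 244.7736
Stratum 2 (2015–2019): n = 5877; a·d/n = 421·2386/5877 = 170.9216; b·c/n = 1989·1081/5877 = 365.8515
OR_MH = (124.0501 + 170.9216) / (244.7736 + 365.8515) = 294.9717 / 610.6251 = 0.48307

0.483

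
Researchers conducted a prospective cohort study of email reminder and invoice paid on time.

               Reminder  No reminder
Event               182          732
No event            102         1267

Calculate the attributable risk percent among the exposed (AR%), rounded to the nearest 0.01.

42.86

Reading the table with exposure as columns: a = 182 (Reminder, case), b = 102 (Reminder, non-case), c = 732 (No reminder, case), d = 1267.
Risk in exposed = 182/284 = 0.64085; risk in unexposed = 732/1999 = 0.36618.
RR = 0.64085/0.36618 = 1.75007
AR% = (RR − 1)/RR × 100 = (1.75007 − 1)/1.75007 × 100 = 42.8593%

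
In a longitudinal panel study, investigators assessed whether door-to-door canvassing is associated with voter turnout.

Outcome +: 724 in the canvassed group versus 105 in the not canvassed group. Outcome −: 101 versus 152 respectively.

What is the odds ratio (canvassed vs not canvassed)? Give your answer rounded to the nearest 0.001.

10.377

From the description: a = 724, b = 101, c = 105, d = 152.
OR = (a·d)/(b·c) = (724 × 152) / (101 × 105) = 110048 / 10605 = 10.37699
The odds of voter turnout are about 10.38 times as high in the canvassed group.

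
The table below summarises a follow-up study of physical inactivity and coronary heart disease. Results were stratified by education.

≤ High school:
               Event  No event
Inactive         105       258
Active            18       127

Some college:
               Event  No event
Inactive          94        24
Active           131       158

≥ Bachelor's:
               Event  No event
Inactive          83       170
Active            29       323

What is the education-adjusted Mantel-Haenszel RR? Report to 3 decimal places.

2.303

RR_MH = Σ(aᵢ·n₀ᵢ/nᵢ) / Σ(cᵢ·n₁ᵢ/nᵢ), with n₁ᵢ = aᵢ+bᵢ (exposed), n₀ᵢ = cᵢ+dᵢ (unexposed), nᵢ = n₁ᵢ+n₀ᵢ.
Stratum 1 (≤ High school): n₁ = 363, n₀ = 145, n = 508; a·n₀/n = 105·145/508 = 29.9705; c·n₁/n = 18·363/508 = 12.8622
Stratum 2 (Some college): n₁ = 118, n₀ = 289, n = 407; a·n₀/n = 94·289/407 = 66.7469; c·n₁/n = 131·118/407 = 37.9803
Stratum 3 (≥ Bachelor's): n₁ = 253, n₀ = 352, n = 605; a·n₀/n = 83·352/605 = 48.2909; c·n₁/n = 29·253/605 = 12.1273
RR_MH = (29.9705 + 66.7469 + 48.2909) / (12.8622 + 37.9803 + 12.1273) = 145.0083 / 62.9698 = 2.30282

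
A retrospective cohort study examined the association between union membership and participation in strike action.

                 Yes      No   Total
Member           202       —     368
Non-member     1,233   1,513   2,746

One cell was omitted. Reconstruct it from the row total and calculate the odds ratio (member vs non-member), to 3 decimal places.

The missing cell is in the exposed row: 368 − 202 = 166.
So a = 202, b = 166, c = 1233, d = 1513.
OR = (a·d)/(b·c) = (202 × 1513) / (166 × 1233) = 305626 / 204678 = 1.49320

1.493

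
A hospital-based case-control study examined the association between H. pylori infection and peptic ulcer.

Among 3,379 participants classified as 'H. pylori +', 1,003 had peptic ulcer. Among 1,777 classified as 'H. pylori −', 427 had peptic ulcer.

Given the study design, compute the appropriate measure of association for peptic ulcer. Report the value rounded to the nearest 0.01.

1.33

From the description: a = 1003, b = 2376, c = 427, d = 1350.
This is a hospital-based case-control study: participants were sampled on outcome status, so risks in the source population cannot be estimated directly — relative risk is not valid here. The odds ratio is the appropriate measure.
OR = (a·d)/(b·c) = (1003 × 1350) / (2376 × 427) = 1354050 / 1014552 = 1.33463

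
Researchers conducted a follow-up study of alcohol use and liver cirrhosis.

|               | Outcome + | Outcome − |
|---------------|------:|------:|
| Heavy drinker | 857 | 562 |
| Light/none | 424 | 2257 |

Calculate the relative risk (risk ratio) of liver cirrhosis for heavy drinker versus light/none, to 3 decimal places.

3.819

Cells: a = 857, b = 562, c = 424, d = 2257.
Risk in exposed = 857/1419 = 0.60395; risk in unexposed = 424/2681 = 0.15815.
RR = 0.60395 / 0.15815 = 3.81882
The risk among the exposed is 3.82 times that among the unexposed.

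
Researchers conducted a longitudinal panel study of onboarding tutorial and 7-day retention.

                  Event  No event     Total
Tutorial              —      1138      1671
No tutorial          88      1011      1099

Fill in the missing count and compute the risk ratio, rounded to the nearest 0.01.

The missing cell is in the exposed row: 1671 − 1138 = 533.
So a = 533, b = 1138, c = 88, d = 1011.
RR = [a/(a+b)] / [c/(c+d)] = (533/1671) / (88/1099) = 0.31897/0.08007 = 3.98351

3.98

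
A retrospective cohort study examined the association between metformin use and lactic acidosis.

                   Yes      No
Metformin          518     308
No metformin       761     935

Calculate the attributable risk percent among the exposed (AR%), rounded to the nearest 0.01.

28.45

Cells: a = 518, b = 308, c = 761, d = 935.
Risk in exposed = 518/826 = 0.62712; risk in unexposed = 761/1696 = 0.44870.
RR = 0.62712/0.44870 = 1.39763
AR% = (RR − 1)/RR × 100 = (1.39763 − 1)/1.39763 × 100 = 28.4501%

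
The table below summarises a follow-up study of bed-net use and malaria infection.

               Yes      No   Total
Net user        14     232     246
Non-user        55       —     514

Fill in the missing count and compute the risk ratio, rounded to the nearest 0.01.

The missing cell is in the unexposed row: 514 − 55 = 459.
So a = 14, b = 232, c = 55, d = 459.
RR = [a/(a+b)] / [c/(c+d)] = (14/246) / (55/514) = 0.05691/0.10700 = 0.53186

0.53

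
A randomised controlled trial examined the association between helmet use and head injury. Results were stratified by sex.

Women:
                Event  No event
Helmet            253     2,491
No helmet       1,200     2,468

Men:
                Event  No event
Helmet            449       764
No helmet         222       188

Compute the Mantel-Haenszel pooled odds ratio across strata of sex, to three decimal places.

OR_MH = Σ(aᵢdᵢ/nᵢ) / Σ(bᵢcᵢ/nᵢ), where nᵢ is the stratum total.
Stratum 1 (Women): n = 6412; a·d/n = 253·2468/6412 = 97.3805; b·c/n = 2491·1200/6412 = 466.1884
Stratum 2 (Men): n = 1623; a·d/n = 449·188/1623 = 52.0099; b·c/n = 764·222/1623 = 104.5028
OR_MH = (97.3805 + 52.0099) / (466.1884 + 104.5028) = 149.3904 / 570.6912 = 0.26177

0.262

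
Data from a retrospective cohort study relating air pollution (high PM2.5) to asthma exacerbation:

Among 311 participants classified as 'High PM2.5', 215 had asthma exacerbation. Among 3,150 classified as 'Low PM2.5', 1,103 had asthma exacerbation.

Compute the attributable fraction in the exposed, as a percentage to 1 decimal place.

From the description: a = 215, b = 96, c = 1103, d = 2047.
Risk in exposed = 215/311 = 0.69132; risk in unexposed = 1103/3150 = 0.35016.
RR = 0.69132/0.35016 = 1.97430
AR% = (RR − 1)/RR × 100 = (1.97430 − 1)/1.97430 × 100 = 49.3491%

49.3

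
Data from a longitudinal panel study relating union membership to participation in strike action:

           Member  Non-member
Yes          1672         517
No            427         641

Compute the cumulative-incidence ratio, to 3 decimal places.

1.784

Reading the table with exposure as columns: a = 1672 (Member, case), b = 427 (Member, non-case), c = 517 (Non-member, case), d = 641.
Risk in exposed = 1672/2099 = 0.79657; risk in unexposed = 517/1158 = 0.44646.
RR = 0.79657 / 0.44646 = 1.78419
The risk among the exposed is 1.78 times that among the unexposed.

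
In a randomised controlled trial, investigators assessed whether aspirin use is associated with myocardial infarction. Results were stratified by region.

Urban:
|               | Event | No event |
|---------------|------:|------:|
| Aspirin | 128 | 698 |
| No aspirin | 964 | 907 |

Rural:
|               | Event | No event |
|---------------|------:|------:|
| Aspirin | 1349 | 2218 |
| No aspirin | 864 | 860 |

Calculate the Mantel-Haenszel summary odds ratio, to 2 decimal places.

0.43

OR_MH = Σ(aᵢdᵢ/nᵢ) / Σ(bᵢcᵢ/nᵢ), where nᵢ is the stratum total.
Stratum 1 (Urban): n = 2697; a·d/n = 128·907/2697 = 43.0463; b·c/n = 698·964/2697 = 249.4891
Stratum 2 (Rural): n = 5291; a·d/n = 1349·860/5291 = 219.2667; b·c/n = 2218·864/5291 = 362.1909
OR_MH = (43.0463 + 219.2667) / (249.4891 + 362.1909) = 262.3130 / 611.6800 = 0.42884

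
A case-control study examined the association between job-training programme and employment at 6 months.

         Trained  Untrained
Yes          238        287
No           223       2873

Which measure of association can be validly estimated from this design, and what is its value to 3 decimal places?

Reading the table with exposure as columns: a = 238 (Trained, case), b = 223 (Trained, non-case), c = 287 (Untrained, case), d = 2873.
This is a case-control study: participants were sampled on outcome status, so risks in the source population cannot be estimated directly — relative risk is not valid here. The odds ratio is the appropriate measure.
OR = (a·d)/(b·c) = (238 × 2873) / (223 × 287) = 683774 / 64001 = 10.68380

10.684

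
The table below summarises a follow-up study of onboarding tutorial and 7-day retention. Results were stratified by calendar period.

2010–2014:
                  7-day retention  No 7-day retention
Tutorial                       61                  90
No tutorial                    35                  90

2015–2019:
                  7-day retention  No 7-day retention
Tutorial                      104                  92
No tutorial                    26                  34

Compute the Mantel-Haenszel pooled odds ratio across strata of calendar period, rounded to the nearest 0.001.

1.624

OR_MH = Σ(aᵢdᵢ/nᵢ) / Σ(bᵢcᵢ/nᵢ), where nᵢ is the stratum total.
Stratum 1 (2010–2014): n = 276; a·d/n = 61·90/276 = 19.8913; b·c/n = 90·35/276 = 11.4130
Stratum 2 (2015–2019): n = 256; a·d/n = 104·34/256 = 13.8125; b·c/n = 92·26/256 = 9.3438
OR_MH = (19.8913 + 13.8125) / (11.4130 + 9.3438) = 33.7038 / 20.7568 = 1.62375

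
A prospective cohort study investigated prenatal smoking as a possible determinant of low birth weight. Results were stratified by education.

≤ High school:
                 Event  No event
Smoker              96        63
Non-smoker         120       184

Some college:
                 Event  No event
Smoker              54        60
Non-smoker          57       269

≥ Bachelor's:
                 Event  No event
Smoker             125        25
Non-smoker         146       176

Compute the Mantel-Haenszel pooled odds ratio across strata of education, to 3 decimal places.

OR_MH = Σ(aᵢdᵢ/nᵢ) / Σ(bᵢcᵢ/nᵢ), where nᵢ is the stratum total.
Stratum 1 (≤ High school): n = 463; a·d/n = 96·184/463 = 38.1512; b·c/n = 63·120/463 = 16.3283
Stratum 2 (Some college): n = 440; a·d/n = 54·269/440 = 33.0136; b·c/n = 60·57/440 = 7.7727
Stratum 3 (≥ Bachelor's): n = 472; a·d/n = 125·176/472 = 46.6102; b·c/n = 25·146/472 = 7.7331
OR_MH = (38.1512 + 33.0136 + 46.6102) / (16.3283 + 7.7727 + 7.7331) = 117.7750 / 31.8341 = 3.69965

3.700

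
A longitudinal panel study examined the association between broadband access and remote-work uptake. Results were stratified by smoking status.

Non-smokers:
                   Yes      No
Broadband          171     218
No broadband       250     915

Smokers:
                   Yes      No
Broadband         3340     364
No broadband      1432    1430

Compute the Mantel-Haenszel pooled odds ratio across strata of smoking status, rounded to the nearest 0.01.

OR_MH = Σ(aᵢdᵢ/nᵢ) / Σ(bᵢcᵢ/nᵢ), where nᵢ is the stratum total.
Stratum 1 (Non-smokers): n = 1554; a·d/n = 171·915/1554 = 100.6853; b·c/n = 218·250/1554 = 35.0708
Stratum 2 (Smokers): n = 6566; a·d/n = 3340·1430/6566 = 727.4140; b·c/n = 364·1432/6566 = 79.3859
OR_MH = (100.6853 + 727.4140) / (35.0708 + 79.3859) = 828.0993 / 114.4567 = 7.23504

7.24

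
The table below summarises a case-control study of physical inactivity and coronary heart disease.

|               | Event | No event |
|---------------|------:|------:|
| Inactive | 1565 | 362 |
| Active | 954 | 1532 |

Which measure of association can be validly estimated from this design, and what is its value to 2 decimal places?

6.94

Cells: a = 1565, b = 362, c = 954, d = 1532.
This is a case-control study: participants were sampled on outcome status, so risks in the source population cannot be estimated directly — relative risk is not valid here. The odds ratio is the appropriate measure.
OR = (a·d)/(b·c) = (1565 × 1532) / (362 × 954) = 2397580 / 345348 = 6.94250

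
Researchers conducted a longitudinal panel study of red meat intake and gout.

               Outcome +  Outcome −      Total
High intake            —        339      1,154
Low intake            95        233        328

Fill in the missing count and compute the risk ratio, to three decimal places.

The missing cell is in the exposed row: 1154 − 339 = 815.
So a = 815, b = 339, c = 95, d = 233.
RR = [a/(a+b)] / [c/(c+d)] = (815/1154) / (95/328) = 0.70624/0.28963 = 2.43838

2.438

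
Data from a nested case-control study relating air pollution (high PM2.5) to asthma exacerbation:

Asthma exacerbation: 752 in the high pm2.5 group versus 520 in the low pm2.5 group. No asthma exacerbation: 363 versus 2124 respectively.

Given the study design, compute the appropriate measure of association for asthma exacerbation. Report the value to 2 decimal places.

8.46

From the description: a = 752, b = 363, c = 520, d = 2124.
This is a nested case-control study: participants were sampled on outcome status, so risks in the source population cannot be estimated directly — relative risk is not valid here. The odds ratio is the appropriate measure.
OR = (a·d)/(b·c) = (752 × 2124) / (363 × 520) = 1597248 / 188760 = 8.46179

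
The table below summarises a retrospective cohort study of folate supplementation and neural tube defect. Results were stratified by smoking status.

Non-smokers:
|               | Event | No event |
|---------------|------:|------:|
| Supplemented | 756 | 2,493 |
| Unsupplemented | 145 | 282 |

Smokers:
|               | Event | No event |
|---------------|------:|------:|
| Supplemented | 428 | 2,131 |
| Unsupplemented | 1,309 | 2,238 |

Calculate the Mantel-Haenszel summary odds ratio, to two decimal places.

0.39

OR_MH = Σ(aᵢdᵢ/nᵢ) / Σ(bᵢcᵢ/nᵢ), where nᵢ is the stratum total.
Stratum 1 (Non-smokers): n = 3676; a·d/n = 756·282/3676 = 57.9956; b·c/n = 2493·145/3676 = 98.3365
Stratum 2 (Smokers): n = 6106; a·d/n = 428·2238/6106 = 156.8726; b·c/n = 2131·1309/6106 = 456.8423
OR_MH = (57.9956 + 156.8726) / (98.3365 + 456.8423) = 214.8682 / 555.1788 = 0.38703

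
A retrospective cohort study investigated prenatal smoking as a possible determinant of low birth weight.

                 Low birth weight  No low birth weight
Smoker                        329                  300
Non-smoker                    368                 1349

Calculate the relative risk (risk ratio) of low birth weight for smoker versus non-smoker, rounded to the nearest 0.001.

2.440

Cells: a = 329, b = 300, c = 368, d = 1349.
Risk in exposed = 329/629 = 0.52305; risk in unexposed = 368/1717 = 0.21433.
RR = 0.52305 / 0.21433 = 2.44044
The risk among the exposed is 2.44 times that among the unexposed.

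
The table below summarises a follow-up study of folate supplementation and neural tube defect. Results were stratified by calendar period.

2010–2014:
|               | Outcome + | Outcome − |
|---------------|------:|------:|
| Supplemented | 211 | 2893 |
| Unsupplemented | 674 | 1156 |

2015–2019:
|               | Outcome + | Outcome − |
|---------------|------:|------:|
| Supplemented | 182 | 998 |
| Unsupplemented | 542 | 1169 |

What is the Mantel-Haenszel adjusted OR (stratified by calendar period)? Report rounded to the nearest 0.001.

0.211

OR_MH = Σ(aᵢdᵢ/nᵢ) / Σ(bᵢcᵢ/nᵢ), where nᵢ is the stratum total.
Stratum 1 (2010–2014): n = 4934; a·d/n = 211·1156/4934 = 49.4358; b·c/n = 2893·674/4934 = 395.1929
Stratum 2 (2015–2019): n = 2891; a·d/n = 182·1169/2891 = 73.5932; b·c/n = 998·542/2891 = 187.1034
OR_MH = (49.4358 + 73.5932) / (395.1929 + 187.1034) = 123.0290 / 582.2964 = 0.21128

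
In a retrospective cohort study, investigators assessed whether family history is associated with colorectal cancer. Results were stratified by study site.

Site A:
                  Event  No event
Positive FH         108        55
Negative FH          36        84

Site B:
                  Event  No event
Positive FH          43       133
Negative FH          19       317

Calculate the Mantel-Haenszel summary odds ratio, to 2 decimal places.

OR_MH = Σ(aᵢdᵢ/nᵢ) / Σ(bᵢcᵢ/nᵢ), where nᵢ is the stratum total.
Stratum 1 (Site A): n = 283; a·d/n = 108·84/283 = 32.0565; b·c/n = 55·36/283 = 6.9965
Stratum 2 (Site B): n = 512; a·d/n = 43·317/512 = 26.6230; b·c/n = 133·19/512 = 4.9355
OR_MH = (32.0565 + 26.6230) / (6.9965 + 4.9355) = 58.6796 / 11.9320 = 4.91783

4.92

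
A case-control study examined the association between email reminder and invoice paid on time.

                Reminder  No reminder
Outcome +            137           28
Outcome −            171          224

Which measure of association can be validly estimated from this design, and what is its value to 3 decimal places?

Reading the table with exposure as columns: a = 137 (Reminder, case), b = 171 (Reminder, non-case), c = 28 (No reminder, case), d = 224.
This is a case-control study: participants were sampled on outcome status, so risks in the source population cannot be estimated directly — relative risk is not valid here. The odds ratio is the appropriate measure.
OR = (a·d)/(b·c) = (137 × 224) / (171 × 28) = 30688 / 4788 = 6.40936

6.409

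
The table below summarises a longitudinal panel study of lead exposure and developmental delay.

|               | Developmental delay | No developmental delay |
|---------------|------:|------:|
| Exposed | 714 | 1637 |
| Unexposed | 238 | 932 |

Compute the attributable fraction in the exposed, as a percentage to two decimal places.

Cells: a = 714, b = 1637, c = 238, d = 932.
Risk in exposed = 714/2351 = 0.30370; risk in unexposed = 238/1170 = 0.20342.
RR = 0.30370/0.20342 = 1.49298
AR% = (RR − 1)/RR × 100 = (1.49298 − 1)/1.49298 × 100 = 33.0199%

33.02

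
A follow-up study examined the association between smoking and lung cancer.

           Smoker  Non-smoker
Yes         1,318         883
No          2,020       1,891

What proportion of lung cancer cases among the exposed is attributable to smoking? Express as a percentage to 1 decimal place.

Reading the table with exposure as columns: a = 1318 (Smoker, case), b = 2020 (Smoker, non-case), c = 883 (Non-smoker, case), d = 1891.
Risk in exposed = 1318/3338 = 0.39485; risk in unexposed = 883/2774 = 0.31831.
RR = 0.39485/0.31831 = 1.24044
AR% = (RR − 1)/RR × 100 = (1.24044 − 1)/1.24044 × 100 = 19.3833%

19.4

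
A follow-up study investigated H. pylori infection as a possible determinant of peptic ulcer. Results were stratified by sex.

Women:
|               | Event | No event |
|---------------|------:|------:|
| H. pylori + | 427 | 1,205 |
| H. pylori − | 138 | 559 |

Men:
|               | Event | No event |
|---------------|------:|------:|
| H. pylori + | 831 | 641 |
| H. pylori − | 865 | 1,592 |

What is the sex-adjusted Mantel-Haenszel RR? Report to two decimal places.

1.54

RR_MH = Σ(aᵢ·n₀ᵢ/nᵢ) / Σ(cᵢ·n₁ᵢ/nᵢ), with n₁ᵢ = aᵢ+bᵢ (exposed), n₀ᵢ = cᵢ+dᵢ (unexposed), nᵢ = n₁ᵢ+n₀ᵢ.
Stratum 1 (Women): n₁ = 1632, n₀ = 697, n = 2329; a·n₀/n = 427·697/2329 = 127.7883; c·n₁/n = 138·1632/2329 = 96.7007
Stratum 2 (Men): n₁ = 1472, n₀ = 2457, n = 3929; a·n₀/n = 831·2457/3929 = 519.6658; c·n₁/n = 865·1472/3929 = 324.0723
RR_MH = (127.7883 + 519.6658) / (96.7007 + 324.0723) = 647.4541 / 420.7730 = 1.53873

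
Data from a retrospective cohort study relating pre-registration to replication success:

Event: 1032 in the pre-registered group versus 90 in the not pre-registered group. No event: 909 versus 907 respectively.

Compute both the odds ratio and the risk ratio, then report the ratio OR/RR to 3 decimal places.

1.943

From the description: a = 1032, b = 909, c = 90, d = 907.
OR = (1032·907)/(909·90) = 936024/81810 = 11.44144
Risk in exposed = 1032/1941 = 0.53168; risk in unexposed = 90/997 = 0.09027; RR = 5.88988
OR/RR = 11.44144 / 5.88988 = 1.94256
The outcome is not rare, so the OR lies further from 1 than the RR.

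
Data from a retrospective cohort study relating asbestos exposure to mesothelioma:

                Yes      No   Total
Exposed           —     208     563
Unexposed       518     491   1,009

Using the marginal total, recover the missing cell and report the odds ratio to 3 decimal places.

The missing cell is in the exposed row: 563 − 208 = 355.
So a = 355, b = 208, c = 518, d = 491.
OR = (a·d)/(b·c) = (355 × 491) / (208 × 518) = 174305 / 107744 = 1.61777

1.618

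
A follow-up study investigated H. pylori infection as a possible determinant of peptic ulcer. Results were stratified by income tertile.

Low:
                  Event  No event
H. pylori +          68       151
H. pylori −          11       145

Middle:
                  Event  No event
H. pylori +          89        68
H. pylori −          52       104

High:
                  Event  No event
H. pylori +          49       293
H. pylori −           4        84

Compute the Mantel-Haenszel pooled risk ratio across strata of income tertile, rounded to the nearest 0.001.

RR_MH = Σ(aᵢ·n₀ᵢ/nᵢ) / Σ(cᵢ·n₁ᵢ/nᵢ), with n₁ᵢ = aᵢ+bᵢ (exposed), n₀ᵢ = cᵢ+dᵢ (unexposed), nᵢ = n₁ᵢ+n₀ᵢ.
Stratum 1 (Low): n₁ = 219, n₀ = 156, n = 375; a·n₀/n = 68·156/375 = 28.2880; c·n₁/n = 11·219/375 = 6.4240
Stratum 2 (Middle): n₁ = 157, n₀ = 156, n = 313; a·n₀/n = 89·156/313 = 44.3578; c·n₁/n = 52·157/313 = 26.0831
Stratum 3 (High): n₁ = 342, n₀ = 88, n = 430; a·n₀/n = 49·88/430 = 10.0279; c·n₁/n = 4·342/430 = 3.1814
RR_MH = (28.2880 + 44.3578 + 10.0279) / (6.4240 + 26.0831 + 3.1814) = 82.6737 / 35.6885 = 2.31654

2.317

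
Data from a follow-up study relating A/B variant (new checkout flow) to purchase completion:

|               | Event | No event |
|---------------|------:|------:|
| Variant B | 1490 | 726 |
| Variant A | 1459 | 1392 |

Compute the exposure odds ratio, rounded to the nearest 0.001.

1.958

Cells: a = 1490, b = 726, c = 1459, d = 1392.
OR = (a·d)/(b·c) = (1490 × 1392) / (726 × 1459) = 2074080 / 1059234 = 1.95809
The odds of purchase completion are about 1.96 times as high in the variant b group.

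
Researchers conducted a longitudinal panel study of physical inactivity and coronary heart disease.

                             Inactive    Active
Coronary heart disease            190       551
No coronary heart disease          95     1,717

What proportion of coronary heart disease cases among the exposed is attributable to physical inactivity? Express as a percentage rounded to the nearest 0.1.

Reading the table with exposure as columns: a = 190 (Inactive, case), b = 95 (Inactive, non-case), c = 551 (Active, case), d = 1717.
Risk in exposed = 190/285 = 0.66667; risk in unexposed = 551/2268 = 0.24295.
RR = 0.66667/0.24295 = 2.74410
AR% = (RR − 1)/RR × 100 = (2.74410 − 1)/2.74410 × 100 = 63.5582%

63.6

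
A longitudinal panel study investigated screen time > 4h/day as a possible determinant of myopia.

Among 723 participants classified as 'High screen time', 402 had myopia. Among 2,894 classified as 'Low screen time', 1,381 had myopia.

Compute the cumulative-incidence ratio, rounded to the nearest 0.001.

From the description: a = 402, b = 321, c = 1381, d = 1513.
Risk in exposed = 402/723 = 0.55602; risk in unexposed = 1381/2894 = 0.47719.
RR = 0.55602 / 0.47719 = 1.16518
The risk among the exposed is 1.17 times that among the unexposed.

1.165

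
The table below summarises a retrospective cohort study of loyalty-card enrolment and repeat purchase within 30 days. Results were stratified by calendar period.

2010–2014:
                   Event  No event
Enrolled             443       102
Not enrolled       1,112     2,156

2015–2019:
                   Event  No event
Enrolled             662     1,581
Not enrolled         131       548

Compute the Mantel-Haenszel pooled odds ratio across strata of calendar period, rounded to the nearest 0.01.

3.72

OR_MH = Σ(aᵢdᵢ/nᵢ) / Σ(bᵢcᵢ/nᵢ), where nᵢ is the stratum total.
Stratum 1 (2010–2014): n = 3813; a·d/n = 443·2156/3813 = 250.4873; b·c/n = 102·1112/3813 = 29.7467
Stratum 2 (2015–2019): n = 2922; a·d/n = 662·548/2922 = 124.1533; b·c/n = 1581·131/2922 = 70.8799
OR_MH = (250.4873 + 124.1533) / (29.7467 + 70.8799) = 374.6406 / 100.6265 = 3.72308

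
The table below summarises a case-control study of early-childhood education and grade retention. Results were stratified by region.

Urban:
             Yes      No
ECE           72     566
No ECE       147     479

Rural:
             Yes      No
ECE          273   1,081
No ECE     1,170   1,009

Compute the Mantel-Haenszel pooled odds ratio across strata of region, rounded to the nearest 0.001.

OR_MH = Σ(aᵢdᵢ/nᵢ) / Σ(bᵢcᵢ/nᵢ), where nᵢ is the stratum total.
Stratum 1 (Urban): n = 1264; a·d/n = 72·479/1264 = 27.2848; b·c/n = 566·147/1264 = 65.8244
Stratum 2 (Rural): n = 3533; a·d/n = 273·1009/3533 = 77.9669; b·c/n = 1081·1170/3533 = 357.9875
OR_MH = (27.2848 + 77.9669) / (65.8244 + 357.9875) = 105.2517 / 423.8119 = 0.24835

0.248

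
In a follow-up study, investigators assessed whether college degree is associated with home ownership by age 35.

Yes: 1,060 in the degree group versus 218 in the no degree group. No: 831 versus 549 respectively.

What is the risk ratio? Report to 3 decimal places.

1.972

From the description: a = 1060, b = 831, c = 218, d = 549.
Risk in exposed = 1060/1891 = 0.56055; risk in unexposed = 218/767 = 0.28422.
RR = 0.56055 / 0.28422 = 1.97221
The risk among the exposed is 1.97 times that among the unexposed.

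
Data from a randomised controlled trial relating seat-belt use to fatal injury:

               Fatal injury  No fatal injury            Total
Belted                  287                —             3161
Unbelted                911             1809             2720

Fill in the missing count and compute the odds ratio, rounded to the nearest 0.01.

0.20

The missing cell is in the exposed row: 3161 − 287 = 2874.
So a = 287, b = 2874, c = 911, d = 1809.
OR = (a·d)/(b·c) = (287 × 1809) / (2874 × 911) = 519183 / 2618214 = 0.19830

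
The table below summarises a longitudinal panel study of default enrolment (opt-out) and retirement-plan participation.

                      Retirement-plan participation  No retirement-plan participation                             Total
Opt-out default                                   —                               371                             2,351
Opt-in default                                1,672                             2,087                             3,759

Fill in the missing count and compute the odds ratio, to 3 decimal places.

The missing cell is in the exposed row: 2351 − 371 = 1980.
So a = 1980, b = 371, c = 1672, d = 2087.
OR = (a·d)/(b·c) = (1980 × 2087) / (371 × 1672) = 4132260 / 620312 = 6.66158

6.662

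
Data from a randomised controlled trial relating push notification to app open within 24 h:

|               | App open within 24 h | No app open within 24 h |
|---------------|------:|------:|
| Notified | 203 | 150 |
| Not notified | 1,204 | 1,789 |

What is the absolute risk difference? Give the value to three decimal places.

0.173

Cells: a = 203, b = 150, c = 1204, d = 1789.
Risk in exposed = 203/353 = 0.575071; risk in unexposed = 1204/2993 = 0.402272.
Risk difference = 0.575071 − 0.402272 = 0.172799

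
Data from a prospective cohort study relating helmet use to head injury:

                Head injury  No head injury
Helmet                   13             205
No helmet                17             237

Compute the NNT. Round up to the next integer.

138

Risk in treated group = 13/218 = 0.05963; risk in control = 17/254 = 0.06693.
Absolute risk reduction = 0.06693 − 0.05963 = 0.00730
NNT = 1 / ARR = 1 / 0.00730 = 137.059 → round up → 138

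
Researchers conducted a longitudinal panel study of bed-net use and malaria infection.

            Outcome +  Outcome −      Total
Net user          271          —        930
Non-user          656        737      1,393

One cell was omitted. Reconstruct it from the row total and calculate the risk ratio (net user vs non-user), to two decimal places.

0.62

The missing cell is in the exposed row: 930 − 271 = 659.
So a = 271, b = 659, c = 656, d = 737.
RR = [a/(a+b)] / [c/(c+d)] = (271/930) / (656/1393) = 0.29140/0.47093 = 0.61878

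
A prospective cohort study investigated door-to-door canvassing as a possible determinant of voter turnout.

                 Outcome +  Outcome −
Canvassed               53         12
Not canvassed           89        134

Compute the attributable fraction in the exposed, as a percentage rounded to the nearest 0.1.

Cells: a = 53, b = 12, c = 89, d = 134.
Risk in exposed = 53/65 = 0.81538; risk in unexposed = 89/223 = 0.39910.
RR = 0.81538/0.39910 = 2.04304
AR% = (RR − 1)/RR × 100 = (2.04304 − 1)/2.04304 × 100 = 51.0534%

51.1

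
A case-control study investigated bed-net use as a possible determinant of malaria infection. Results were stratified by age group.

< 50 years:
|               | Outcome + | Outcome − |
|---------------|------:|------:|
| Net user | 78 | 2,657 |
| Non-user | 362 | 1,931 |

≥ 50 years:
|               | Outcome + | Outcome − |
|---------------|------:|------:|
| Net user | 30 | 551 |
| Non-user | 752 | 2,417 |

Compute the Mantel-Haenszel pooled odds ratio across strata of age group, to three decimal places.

OR_MH = Σ(aᵢdᵢ/nᵢ) / Σ(bᵢcᵢ/nᵢ), where nᵢ is the stratum total.
Stratum 1 (< 50 years): n = 5028; a·d/n = 78·1931/5028 = 29.9558; b·c/n = 2657·362/5028 = 191.2955
Stratum 2 (≥ 50 years): n = 3750; a·d/n = 30·2417/3750 = 19.3360; b·c/n = 551·752/3750 = 110.4939
OR_MH = (29.9558 + 19.3360) / (191.2955 + 110.4939) = 49.2918 / 301.7894 = 0.16333

0.163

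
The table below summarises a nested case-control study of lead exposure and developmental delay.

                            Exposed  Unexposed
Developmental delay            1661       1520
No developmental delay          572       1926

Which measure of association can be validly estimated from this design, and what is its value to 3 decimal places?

3.679

Reading the table with exposure as columns: a = 1661 (Exposed, case), b = 572 (Exposed, non-case), c = 1520 (Unexposed, case), d = 1926.
This is a nested case-control study: participants were sampled on outcome status, so risks in the source population cannot be estimated directly — relative risk is not valid here. The odds ratio is the appropriate measure.
OR = (a·d)/(b·c) = (1661 × 1926) / (572 × 1520) = 3199086 / 869440 = 3.67948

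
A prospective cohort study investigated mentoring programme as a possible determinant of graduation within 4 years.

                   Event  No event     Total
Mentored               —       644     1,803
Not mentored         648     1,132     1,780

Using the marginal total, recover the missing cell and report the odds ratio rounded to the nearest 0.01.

The missing cell is in the exposed row: 1803 − 644 = 1159.
So a = 1159, b = 644, c = 648, d = 1132.
OR = (a·d)/(b·c) = (1159 × 1132) / (644 × 648) = 1311988 / 417312 = 3.14390

3.14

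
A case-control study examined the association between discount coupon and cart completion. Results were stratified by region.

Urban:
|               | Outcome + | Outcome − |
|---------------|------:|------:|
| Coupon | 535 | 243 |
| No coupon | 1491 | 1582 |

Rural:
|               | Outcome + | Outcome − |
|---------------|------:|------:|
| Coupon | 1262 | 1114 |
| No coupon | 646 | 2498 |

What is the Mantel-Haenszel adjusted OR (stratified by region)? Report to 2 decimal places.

OR_MH = Σ(aᵢdᵢ/nᵢ) / Σ(bᵢcᵢ/nᵢ), where nᵢ is the stratum total.
Stratum 1 (Urban): n = 3851; a·d/n = 535·1582/3851 = 219.7793; b·c/n = 243·1491/3851 = 94.0828
Stratum 2 (Rural): n = 5520; a·d/n = 1262·2498/5520 = 571.1007; b·c/n = 1114·646/5520 = 130.3703
OR_MH = (219.7793 + 571.1007) / (94.0828 + 130.3703) = 790.8800 / 224.4531 = 3.52359

3.52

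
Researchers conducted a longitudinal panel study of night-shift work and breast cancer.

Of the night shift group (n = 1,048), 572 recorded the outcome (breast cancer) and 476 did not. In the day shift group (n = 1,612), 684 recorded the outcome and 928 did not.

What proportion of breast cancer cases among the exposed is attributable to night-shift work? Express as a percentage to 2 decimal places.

From the description: a = 572, b = 476, c = 684, d = 928.
Risk in exposed = 572/1048 = 0.54580; risk in unexposed = 684/1612 = 0.42432.
RR = 0.54580/0.42432 = 1.28630
AR% = (RR − 1)/RR × 100 = (1.28630 − 1)/1.28630 × 100 = 22.2579%

22.26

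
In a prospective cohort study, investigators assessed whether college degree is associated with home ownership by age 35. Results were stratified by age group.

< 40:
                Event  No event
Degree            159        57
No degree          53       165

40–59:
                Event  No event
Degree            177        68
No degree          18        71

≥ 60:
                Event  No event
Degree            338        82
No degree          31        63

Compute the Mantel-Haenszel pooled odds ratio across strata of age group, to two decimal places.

OR_MH = Σ(aᵢdᵢ/nᵢ) / Σ(bᵢcᵢ/nᵢ), where nᵢ is the stratum total.
Stratum 1 (< 40): n = 434; a·d/n = 159·165/434 = 60.4493; b·c/n = 57·53/434 = 6.9608
Stratum 2 (40–59): n = 334; a·d/n = 177·71/334 = 37.6257; b·c/n = 68·18/334 = 3.6647
Stratum 3 (≥ 60): n = 514; a·d/n = 338·63/514 = 41.4280; b·c/n = 82·31/514 = 4.9455
OR_MH = (60.4493 + 37.6257 + 41.4280) / (6.9608 + 3.6647 + 4.9455) = 139.5031 / 15.5710 = 8.95914

8.96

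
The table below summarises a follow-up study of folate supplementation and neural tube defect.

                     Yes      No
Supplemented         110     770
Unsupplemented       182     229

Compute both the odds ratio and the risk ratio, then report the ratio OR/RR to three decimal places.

Cells: a = 110, b = 770, c = 182, d = 229.
OR = (110·229)/(770·182) = 25190/140140 = 0.17975
Risk in exposed = 110/880 = 0.12500; risk in unexposed = 182/411 = 0.44282; RR = 0.28228
OR/RR = 0.17975 / 0.28228 = 0.63677
The outcome is not rare, so the OR lies further from 1 than the RR.

0.637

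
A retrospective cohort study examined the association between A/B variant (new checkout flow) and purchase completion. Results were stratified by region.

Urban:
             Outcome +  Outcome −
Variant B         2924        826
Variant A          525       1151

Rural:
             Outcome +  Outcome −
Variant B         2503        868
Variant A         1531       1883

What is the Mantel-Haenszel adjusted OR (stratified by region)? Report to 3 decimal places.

4.768

OR_MH = Σ(aᵢdᵢ/nᵢ) / Σ(bᵢcᵢ/nᵢ), where nᵢ is the stratum total.
Stratum 1 (Urban): n = 5426; a·d/n = 2924·1151/5426 = 620.2588; b·c/n = 826·525/5426 = 79.9208
Stratum 2 (Rural): n = 6785; a·d/n = 2503·1883/6785 = 694.6424; b·c/n = 868·1531/6785 = 195.8597
OR_MH = (620.2588 + 694.6424) / (79.9208 + 195.8597) = 1314.9012 / 275.7804 = 4.76793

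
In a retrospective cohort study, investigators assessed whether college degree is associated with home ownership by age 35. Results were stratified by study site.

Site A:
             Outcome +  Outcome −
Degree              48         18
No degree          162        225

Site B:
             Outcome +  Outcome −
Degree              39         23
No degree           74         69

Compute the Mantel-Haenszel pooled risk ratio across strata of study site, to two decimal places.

1.48

RR_MH = Σ(aᵢ·n₀ᵢ/nᵢ) / Σ(cᵢ·n₁ᵢ/nᵢ), with n₁ᵢ = aᵢ+bᵢ (exposed), n₀ᵢ = cᵢ+dᵢ (unexposed), nᵢ = n₁ᵢ+n₀ᵢ.
Stratum 1 (Site A): n₁ = 66, n₀ = 387, n = 453; a·n₀/n = 48·387/453 = 41.0066; c·n₁/n = 162·66/453 = 23.6026
Stratum 2 (Site B): n₁ = 62, n₀ = 143, n = 205; a·n₀/n = 39·143/205 = 27.2049; c·n₁/n = 74·62/205 = 22.3805
RR_MH = (41.0066 + 27.2049) / (23.6026 + 22.3805) = 68.2115 / 45.9831 = 1.48340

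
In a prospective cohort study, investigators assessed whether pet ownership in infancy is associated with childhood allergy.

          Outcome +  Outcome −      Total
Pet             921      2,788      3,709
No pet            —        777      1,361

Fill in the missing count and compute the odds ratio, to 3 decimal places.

0.440

The missing cell is in the unexposed row: 1361 − 777 = 584.
So a = 921, b = 2788, c = 584, d = 777.
OR = (a·d)/(b·c) = (921 × 777) / (2788 × 584) = 715617 / 1628192 = 0.43952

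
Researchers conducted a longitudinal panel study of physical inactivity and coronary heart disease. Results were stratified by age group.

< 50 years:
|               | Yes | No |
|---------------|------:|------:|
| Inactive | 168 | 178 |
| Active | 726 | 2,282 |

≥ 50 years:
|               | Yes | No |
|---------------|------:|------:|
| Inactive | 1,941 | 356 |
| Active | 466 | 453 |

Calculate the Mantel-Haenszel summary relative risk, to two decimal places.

1.73

RR_MH = Σ(aᵢ·n₀ᵢ/nᵢ) / Σ(cᵢ·n₁ᵢ/nᵢ), with n₁ᵢ = aᵢ+bᵢ (exposed), n₀ᵢ = cᵢ+dᵢ (unexposed), nᵢ = n₁ᵢ+n₀ᵢ.
Stratum 1 (< 50 years): n₁ = 346, n₀ = 3008, n = 3354; a·n₀/n = 168·3008/3354 = 150.6691; c·n₁/n = 726·346/3354 = 74.8945
Stratum 2 (≥ 50 years): n₁ = 2297, n₀ = 919, n = 3216; a·n₀/n = 1941·919/3216 = 554.6576; c·n₁/n = 466·2297/3216 = 332.8364
RR_MH = (150.6691 + 554.6576) / (74.8945 + 332.8364) = 705.3267 / 407.7309 = 1.72988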